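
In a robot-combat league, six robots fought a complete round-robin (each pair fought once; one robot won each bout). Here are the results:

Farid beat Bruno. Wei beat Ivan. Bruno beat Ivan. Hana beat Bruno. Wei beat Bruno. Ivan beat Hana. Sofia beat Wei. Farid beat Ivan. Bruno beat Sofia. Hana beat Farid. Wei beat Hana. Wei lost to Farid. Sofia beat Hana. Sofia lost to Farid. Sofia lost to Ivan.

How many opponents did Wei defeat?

3

Wei's results: beat Hana, Bruno, Ivan; lost to Farid, Sofia.
That is 3 wins.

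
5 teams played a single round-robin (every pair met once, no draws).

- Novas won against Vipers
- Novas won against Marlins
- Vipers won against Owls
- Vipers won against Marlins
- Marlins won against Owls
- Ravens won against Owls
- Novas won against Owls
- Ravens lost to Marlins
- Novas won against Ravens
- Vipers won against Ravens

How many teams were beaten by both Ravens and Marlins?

Ravens beat: Owls.
Marlins beat: Ravens, Owls.
Both beat: Owls — 1.

1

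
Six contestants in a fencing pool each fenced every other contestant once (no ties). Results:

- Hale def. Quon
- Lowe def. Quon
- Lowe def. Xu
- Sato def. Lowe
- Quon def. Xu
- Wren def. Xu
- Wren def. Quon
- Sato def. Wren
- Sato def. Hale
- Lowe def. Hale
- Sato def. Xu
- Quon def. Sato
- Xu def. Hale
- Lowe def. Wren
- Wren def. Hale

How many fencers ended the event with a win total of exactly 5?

Win totals: Hale 1, Quon 2, Sato 4, Lowe 4, Xu 1, Wren 3.
No fencer has exactly 5 wins.

0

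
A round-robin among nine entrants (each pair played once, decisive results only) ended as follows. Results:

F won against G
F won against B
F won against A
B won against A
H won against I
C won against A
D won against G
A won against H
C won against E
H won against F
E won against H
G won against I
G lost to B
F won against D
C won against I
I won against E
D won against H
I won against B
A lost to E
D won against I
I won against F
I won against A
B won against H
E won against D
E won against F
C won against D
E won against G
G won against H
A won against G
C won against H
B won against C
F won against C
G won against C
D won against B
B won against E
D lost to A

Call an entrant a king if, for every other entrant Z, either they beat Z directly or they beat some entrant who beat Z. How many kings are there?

A cannot reach E in two steps.
B reaches everyone (king).
C reaches everyone (king).
D reaches everyone (king).
E reaches everyone (king).
F reaches everyone (king).
G reaches everyone (king).
H reaches everyone (king).
I reaches everyone (king).
Kings: B, C, D, E, F, G, H, I — 8.

8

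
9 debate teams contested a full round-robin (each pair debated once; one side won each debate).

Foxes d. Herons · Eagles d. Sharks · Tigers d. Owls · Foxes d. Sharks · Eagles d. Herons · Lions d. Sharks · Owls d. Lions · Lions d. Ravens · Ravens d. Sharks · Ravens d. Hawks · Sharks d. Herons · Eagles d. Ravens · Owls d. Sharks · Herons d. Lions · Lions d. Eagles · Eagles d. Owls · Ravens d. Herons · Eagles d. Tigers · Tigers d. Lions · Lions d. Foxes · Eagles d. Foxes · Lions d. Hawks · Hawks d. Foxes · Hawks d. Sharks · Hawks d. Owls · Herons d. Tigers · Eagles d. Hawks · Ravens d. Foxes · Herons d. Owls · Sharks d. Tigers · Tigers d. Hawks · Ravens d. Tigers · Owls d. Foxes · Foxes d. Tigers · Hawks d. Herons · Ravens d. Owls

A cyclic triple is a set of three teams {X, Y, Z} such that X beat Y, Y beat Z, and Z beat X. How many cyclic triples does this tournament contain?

Win totals: Herons 3, Foxes 3, Owls 3, Hawks 4, Ravens 6, Sharks 2, Eagles 7, Tigers 3, Lions 5.
A team with w wins dominates both others in C(w,2) triples; summing gives 3 + 3 + 3 + 6 + 15 + 1 + 21 + 3 + 10 = 65 transitive triples.
Total triples C(9,3) = 84, so cyclic triples = 84 − 65 = 19.

19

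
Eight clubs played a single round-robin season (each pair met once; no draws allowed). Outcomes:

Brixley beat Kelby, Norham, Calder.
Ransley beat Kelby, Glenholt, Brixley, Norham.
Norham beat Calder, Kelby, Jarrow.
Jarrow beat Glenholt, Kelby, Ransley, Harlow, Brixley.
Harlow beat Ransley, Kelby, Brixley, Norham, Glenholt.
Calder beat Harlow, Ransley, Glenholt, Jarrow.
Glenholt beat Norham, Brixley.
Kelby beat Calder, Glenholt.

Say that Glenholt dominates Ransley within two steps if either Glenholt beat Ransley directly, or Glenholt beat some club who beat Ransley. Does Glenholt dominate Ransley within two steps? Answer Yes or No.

Glenholt did not beat Ransley directly.
Glenholt beat Brixley, Norham, but each of them lost to Ransley. No two-step path.

No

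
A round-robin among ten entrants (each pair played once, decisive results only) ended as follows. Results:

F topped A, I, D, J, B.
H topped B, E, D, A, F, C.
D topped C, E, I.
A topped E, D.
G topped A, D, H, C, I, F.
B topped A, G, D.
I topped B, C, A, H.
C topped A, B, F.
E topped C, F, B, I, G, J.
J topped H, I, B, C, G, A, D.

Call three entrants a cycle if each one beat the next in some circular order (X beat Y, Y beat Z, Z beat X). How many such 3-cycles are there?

28

Win totals: A 2, B 3, C 3, D 3, E 6, F 5, G 6, H 6, I 4, J 7.
An entrant with w wins dominates both others in C(w,2) triples; summing gives 1 + 3 + 3 + 3 + 15 + 10 + 15 + 15 + 6 + 21 = 92 transitive triples.
Total triples C(10,3) = 120, so cyclic triples = 120 − 92 = 28.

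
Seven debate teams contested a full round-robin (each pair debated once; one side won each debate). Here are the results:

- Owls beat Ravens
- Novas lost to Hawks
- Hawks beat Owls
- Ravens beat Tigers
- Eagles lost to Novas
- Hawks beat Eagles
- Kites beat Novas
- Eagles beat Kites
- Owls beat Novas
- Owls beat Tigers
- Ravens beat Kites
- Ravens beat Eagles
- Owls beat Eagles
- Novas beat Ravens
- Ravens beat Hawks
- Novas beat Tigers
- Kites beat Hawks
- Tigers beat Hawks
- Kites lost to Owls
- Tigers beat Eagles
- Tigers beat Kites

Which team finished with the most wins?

Owls

Win totals: Novas 3, Kites 2, Eagles 1, Tigers 3, Ravens 4, Hawks 3, Owls 5.
Owls leads with 5 wins (next highest: 4).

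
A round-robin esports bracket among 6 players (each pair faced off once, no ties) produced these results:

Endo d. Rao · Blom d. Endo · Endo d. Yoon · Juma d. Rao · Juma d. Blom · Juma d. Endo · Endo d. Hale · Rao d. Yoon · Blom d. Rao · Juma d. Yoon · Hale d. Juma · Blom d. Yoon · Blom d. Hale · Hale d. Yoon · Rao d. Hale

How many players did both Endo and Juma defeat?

2

Endo beat: Yoon, Hale, Rao.
Juma beat: Yoon, Endo, Rao, Blom.
Both beat: Yoon, Rao — 2.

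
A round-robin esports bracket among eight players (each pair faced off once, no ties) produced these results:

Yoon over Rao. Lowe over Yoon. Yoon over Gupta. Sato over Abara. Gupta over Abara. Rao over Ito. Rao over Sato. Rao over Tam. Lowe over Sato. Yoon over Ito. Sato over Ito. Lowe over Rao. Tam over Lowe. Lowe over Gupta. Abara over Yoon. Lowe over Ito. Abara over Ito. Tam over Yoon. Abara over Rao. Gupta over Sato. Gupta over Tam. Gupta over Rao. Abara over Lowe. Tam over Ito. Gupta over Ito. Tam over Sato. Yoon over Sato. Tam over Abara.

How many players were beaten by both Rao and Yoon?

Rao beat: Ito, Tam, Sato.
Yoon beat: Gupta, Ito, Rao, Sato.
Both beat: Ito, Sato — 2.

2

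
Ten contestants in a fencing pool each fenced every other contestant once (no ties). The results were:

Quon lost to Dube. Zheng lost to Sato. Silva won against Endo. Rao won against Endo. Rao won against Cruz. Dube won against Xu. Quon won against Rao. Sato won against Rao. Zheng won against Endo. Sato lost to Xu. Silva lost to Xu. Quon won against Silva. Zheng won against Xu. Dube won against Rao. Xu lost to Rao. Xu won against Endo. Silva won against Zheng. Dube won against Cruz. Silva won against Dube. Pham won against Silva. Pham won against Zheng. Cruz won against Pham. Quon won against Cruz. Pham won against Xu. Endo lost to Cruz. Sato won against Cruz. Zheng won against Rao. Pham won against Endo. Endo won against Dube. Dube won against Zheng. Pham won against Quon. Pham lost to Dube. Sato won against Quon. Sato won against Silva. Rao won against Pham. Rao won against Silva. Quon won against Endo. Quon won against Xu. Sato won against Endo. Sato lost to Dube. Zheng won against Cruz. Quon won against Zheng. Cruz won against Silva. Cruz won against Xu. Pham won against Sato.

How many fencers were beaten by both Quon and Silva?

2

Quon beat: Silva, Zheng, Endo, Cruz, Xu, Rao.
Silva beat: Dube, Zheng, Endo.
Both beat: Zheng, Endo — 2.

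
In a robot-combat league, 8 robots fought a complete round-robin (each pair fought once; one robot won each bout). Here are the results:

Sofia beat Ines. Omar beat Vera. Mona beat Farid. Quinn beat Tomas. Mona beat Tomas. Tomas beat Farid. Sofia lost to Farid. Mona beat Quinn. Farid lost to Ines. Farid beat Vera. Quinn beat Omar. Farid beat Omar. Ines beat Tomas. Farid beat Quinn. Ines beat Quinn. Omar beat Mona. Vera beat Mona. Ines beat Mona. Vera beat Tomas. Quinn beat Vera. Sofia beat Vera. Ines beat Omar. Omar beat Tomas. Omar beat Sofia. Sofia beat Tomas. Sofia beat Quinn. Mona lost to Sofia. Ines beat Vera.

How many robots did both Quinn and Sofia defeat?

Quinn beat: Tomas, Omar, Vera.
Sofia beat: Tomas, Mona, Ines, Quinn, Vera.
Both beat: Tomas, Vera — 2.

2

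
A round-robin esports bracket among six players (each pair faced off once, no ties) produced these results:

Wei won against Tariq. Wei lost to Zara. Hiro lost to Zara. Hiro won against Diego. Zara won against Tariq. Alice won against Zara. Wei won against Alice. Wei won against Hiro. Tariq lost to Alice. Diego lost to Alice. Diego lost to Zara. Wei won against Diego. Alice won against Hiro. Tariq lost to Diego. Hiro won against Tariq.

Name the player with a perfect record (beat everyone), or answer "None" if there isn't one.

None

Highest win total is Zara with 4 (out of 5 possible).
Zara lost to Alice, so no player went undefeated.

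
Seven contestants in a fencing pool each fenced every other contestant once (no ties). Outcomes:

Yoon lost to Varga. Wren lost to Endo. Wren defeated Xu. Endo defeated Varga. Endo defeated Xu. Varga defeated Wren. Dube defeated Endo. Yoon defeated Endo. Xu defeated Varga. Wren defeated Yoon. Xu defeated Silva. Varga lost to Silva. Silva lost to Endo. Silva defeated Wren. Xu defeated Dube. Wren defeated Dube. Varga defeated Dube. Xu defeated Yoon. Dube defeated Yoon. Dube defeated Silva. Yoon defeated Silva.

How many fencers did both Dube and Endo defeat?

Dube beat: Silva, Endo, Yoon.
Endo beat: Silva, Varga, Xu, Wren.
Both beat: Silva — 1.

1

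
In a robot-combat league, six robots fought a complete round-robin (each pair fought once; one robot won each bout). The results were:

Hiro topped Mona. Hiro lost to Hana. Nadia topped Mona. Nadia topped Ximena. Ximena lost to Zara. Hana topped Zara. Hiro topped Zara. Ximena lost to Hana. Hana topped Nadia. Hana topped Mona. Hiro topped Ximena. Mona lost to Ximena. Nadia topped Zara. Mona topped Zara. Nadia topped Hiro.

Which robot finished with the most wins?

Hana

Win totals: Nadia 4, Hiro 3, Hana 5, Ximena 1, Mona 1, Zara 1.
Hana leads with 5 wins (next highest: 4).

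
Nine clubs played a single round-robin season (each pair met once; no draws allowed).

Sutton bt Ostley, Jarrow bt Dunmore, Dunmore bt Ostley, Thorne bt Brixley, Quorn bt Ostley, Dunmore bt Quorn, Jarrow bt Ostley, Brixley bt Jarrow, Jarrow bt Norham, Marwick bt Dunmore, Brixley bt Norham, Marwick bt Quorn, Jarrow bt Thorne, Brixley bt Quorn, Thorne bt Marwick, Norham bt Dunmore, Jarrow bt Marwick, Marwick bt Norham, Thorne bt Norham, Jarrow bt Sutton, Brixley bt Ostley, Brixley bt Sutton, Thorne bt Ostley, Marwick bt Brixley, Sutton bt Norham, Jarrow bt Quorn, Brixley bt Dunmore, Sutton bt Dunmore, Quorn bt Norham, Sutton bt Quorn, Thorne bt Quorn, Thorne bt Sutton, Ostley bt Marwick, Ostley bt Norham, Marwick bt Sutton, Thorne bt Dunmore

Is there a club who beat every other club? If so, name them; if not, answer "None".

None

Highest win total is Thorne with 7 (out of 8 possible).
Thorne lost to Jarrow, so no club went undefeated.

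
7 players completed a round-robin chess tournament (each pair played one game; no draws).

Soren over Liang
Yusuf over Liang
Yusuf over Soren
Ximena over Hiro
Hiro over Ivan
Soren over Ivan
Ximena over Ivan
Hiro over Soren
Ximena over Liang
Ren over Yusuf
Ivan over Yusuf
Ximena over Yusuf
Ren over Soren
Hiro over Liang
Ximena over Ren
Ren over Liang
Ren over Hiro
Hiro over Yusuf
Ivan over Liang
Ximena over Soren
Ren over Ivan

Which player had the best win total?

Ximena

Win totals: Yusuf 2, Ivan 2, Hiro 4, Soren 2, Ren 5, Liang 0, Ximena 6.
Ximena leads with 6 wins (next highest: 5).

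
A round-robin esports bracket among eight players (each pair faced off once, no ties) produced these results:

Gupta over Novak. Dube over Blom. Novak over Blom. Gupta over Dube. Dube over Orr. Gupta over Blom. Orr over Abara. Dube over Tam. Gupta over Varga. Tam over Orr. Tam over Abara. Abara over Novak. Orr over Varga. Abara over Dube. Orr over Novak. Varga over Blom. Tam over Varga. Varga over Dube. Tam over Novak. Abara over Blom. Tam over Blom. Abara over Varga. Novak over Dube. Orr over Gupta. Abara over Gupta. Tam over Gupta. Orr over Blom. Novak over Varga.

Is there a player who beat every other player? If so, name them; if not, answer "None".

Highest win total is Tam with 6 (out of 7 possible).
Tam lost to Dube, so no player went undefeated.

None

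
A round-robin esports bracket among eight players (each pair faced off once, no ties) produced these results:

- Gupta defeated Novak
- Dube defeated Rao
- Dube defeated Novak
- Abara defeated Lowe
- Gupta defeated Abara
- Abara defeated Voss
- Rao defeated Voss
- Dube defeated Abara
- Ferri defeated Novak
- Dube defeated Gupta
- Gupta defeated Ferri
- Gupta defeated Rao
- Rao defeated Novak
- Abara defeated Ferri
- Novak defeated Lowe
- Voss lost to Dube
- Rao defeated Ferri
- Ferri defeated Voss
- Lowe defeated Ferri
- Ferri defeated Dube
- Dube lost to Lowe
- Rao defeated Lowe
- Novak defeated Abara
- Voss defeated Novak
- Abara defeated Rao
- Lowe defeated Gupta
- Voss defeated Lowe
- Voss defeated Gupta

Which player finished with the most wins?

Dube

Win totals: Lowe 3, Dube 5, Voss 3, Gupta 4, Ferri 3, Rao 4, Novak 2, Abara 4.
Dube leads with 5 wins (next highest: 4).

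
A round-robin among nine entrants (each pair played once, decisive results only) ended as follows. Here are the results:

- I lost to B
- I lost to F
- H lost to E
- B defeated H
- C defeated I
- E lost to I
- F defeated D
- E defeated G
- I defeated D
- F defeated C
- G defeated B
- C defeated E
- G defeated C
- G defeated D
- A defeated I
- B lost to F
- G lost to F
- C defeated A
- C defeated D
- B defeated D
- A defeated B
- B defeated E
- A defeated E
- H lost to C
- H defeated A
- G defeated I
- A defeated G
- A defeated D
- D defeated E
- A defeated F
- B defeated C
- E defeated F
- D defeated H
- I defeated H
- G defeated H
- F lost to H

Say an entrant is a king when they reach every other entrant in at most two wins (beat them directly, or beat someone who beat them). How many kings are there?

7

A reaches everyone (king).
B reaches everyone (king).
C reaches everyone (king).
D cannot reach B, C, I in two steps.
E reaches everyone (king).
F reaches everyone (king).
G reaches everyone (king).
H reaches everyone (king).
I cannot reach B, C in two steps.
Kings: A, B, C, E, F, G, H — 7.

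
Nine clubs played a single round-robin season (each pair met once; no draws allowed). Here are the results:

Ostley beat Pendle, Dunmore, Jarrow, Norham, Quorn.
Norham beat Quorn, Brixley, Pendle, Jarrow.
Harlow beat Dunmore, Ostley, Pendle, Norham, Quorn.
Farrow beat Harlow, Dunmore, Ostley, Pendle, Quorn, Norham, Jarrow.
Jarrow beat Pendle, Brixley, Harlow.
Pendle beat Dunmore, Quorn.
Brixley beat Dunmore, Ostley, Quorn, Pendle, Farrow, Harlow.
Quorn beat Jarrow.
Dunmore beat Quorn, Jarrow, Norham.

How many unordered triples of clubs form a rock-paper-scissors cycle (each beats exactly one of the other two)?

Win totals: Ostley 5, Quorn 1, Brixley 6, Dunmore 3, Norham 4, Jarrow 3, Farrow 7, Pendle 2, Harlow 5.
A club with w wins dominates both others in C(w,2) triples; summing gives 10 + 0 + 15 + 3 + 6 + 3 + 21 + 1 + 10 = 69 transitive triples.
Total triples C(9,3) = 84, so cyclic triples = 84 − 69 = 15.

15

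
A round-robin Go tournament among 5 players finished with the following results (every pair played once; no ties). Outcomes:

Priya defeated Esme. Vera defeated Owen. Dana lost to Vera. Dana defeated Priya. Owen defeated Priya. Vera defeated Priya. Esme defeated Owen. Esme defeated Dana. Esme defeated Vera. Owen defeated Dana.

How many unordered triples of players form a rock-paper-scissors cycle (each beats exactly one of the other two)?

Win totals: Dana 1, Vera 3, Owen 2, Esme 3, Priya 1.
A player with w wins dominates both others in C(w,2) triples; summing gives 0 + 3 + 1 + 3 + 0 = 7 transitive triples.
Total triples C(5,3) = 10, so cyclic triples = 10 − 7 = 3.

3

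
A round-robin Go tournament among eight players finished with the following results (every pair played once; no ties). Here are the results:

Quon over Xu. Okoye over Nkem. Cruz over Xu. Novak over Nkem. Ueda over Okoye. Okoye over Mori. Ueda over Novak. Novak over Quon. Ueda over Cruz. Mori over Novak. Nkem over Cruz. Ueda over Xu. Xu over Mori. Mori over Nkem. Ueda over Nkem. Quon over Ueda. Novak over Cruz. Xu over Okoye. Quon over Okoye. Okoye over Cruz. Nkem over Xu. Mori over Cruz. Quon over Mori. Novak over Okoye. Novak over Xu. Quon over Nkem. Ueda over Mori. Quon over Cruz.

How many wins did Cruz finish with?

Cruz's results: beat Xu; lost to Ueda, Okoye, Nkem, Novak, Mori, Quon.
That is 1 win.

1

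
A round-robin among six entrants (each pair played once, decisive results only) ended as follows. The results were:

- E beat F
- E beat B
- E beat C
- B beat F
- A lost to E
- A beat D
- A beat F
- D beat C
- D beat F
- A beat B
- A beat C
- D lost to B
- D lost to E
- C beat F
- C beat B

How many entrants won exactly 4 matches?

1

Win totals: A 4, B 2, C 2, D 2, E 5, F 0.
Exactly 4: A — 1 entrant.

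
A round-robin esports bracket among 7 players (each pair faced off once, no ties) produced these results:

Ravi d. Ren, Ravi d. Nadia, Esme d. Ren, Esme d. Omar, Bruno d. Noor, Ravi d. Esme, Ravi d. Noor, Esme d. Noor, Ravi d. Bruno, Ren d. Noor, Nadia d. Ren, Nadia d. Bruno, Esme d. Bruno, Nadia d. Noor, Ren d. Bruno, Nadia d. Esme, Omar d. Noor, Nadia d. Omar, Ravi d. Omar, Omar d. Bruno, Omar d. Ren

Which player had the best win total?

Ravi

Win totals: Omar 3, Esme 4, Noor 0, Nadia 5, Ren 2, Ravi 6, Bruno 1.
Ravi leads with 6 wins (next highest: 5).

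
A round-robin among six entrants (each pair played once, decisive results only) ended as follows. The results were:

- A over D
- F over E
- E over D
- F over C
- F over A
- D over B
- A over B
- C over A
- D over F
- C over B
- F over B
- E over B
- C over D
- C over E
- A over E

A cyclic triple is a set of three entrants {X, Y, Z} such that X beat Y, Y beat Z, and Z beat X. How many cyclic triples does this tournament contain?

3

Of the C(6,3) = 20 triples, the cyclic ones are: {A, D, F}; {C, D, F}; {D, E, F}.
That is 3.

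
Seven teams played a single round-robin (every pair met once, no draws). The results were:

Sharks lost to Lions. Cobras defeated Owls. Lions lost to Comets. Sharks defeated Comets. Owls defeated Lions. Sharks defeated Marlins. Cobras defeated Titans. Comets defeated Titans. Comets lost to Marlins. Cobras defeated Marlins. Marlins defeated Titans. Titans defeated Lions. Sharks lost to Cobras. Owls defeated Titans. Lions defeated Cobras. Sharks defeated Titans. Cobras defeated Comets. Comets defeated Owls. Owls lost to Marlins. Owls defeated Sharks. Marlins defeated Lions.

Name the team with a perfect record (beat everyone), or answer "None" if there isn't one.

None

Highest win total is Cobras with 5 (out of 6 possible).
Cobras lost to Lions, so no team went undefeated.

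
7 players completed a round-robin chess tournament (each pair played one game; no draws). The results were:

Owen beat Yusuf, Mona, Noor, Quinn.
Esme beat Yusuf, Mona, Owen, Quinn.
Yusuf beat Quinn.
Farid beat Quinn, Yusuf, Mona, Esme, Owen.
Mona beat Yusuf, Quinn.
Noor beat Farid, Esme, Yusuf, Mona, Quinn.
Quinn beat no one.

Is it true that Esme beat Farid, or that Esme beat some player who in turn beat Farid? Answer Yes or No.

Esme did not beat Farid directly.
Esme beat Owen, Quinn, Mona, Yusuf, but each of them lost to Farid. No two-step path.

No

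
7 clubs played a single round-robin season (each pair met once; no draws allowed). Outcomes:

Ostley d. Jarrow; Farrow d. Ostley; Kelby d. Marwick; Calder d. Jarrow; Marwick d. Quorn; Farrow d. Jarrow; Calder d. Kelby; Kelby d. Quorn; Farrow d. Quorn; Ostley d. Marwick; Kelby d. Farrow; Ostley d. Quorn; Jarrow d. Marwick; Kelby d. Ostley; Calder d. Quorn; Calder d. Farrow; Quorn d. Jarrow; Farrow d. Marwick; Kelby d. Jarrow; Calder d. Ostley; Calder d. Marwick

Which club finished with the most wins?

Calder

Win totals: Kelby 5, Calder 6, Marwick 1, Ostley 3, Farrow 4, Quorn 1, Jarrow 1.
Calder leads with 6 wins (next highest: 5).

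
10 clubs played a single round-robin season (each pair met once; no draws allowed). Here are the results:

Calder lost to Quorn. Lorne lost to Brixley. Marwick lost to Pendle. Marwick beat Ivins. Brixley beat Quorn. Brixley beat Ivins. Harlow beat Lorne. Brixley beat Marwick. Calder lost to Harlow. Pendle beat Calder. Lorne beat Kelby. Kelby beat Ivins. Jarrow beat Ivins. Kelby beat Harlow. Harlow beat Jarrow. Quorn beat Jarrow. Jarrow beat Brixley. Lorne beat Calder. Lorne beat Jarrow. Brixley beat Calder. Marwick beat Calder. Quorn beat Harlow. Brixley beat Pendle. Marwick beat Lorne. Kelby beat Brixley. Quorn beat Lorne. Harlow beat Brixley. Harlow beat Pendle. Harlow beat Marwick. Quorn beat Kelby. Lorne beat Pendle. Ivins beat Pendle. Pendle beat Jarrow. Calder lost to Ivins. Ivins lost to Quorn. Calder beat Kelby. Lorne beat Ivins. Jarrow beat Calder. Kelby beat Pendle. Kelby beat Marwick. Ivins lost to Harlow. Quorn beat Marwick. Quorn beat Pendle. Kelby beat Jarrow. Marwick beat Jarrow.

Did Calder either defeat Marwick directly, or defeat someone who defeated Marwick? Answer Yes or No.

Yes

Calder did not beat Marwick directly.
Calder beat Kelby. Of those, Kelby beat Marwick.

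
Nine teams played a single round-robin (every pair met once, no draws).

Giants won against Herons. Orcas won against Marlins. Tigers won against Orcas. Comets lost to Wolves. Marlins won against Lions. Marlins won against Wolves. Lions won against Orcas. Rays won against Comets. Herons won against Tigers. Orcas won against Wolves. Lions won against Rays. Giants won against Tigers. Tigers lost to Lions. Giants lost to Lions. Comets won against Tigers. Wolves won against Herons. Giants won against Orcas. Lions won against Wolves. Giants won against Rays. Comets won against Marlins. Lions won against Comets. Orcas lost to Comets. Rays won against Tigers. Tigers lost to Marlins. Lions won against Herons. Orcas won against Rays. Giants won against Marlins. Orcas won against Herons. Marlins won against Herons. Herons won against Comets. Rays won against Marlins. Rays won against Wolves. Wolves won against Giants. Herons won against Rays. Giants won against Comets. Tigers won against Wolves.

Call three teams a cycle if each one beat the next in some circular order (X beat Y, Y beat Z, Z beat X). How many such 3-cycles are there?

Win totals: Herons 3, Wolves 3, Giants 6, Rays 4, Marlins 4, Lions 7, Comets 3, Orcas 4, Tigers 2.
A team with w wins dominates both others in C(w,2) triples; summing gives 3 + 3 + 15 + 6 + 6 + 21 + 3 + 6 + 1 = 64 transitive triples.
Total triples C(9,3) = 84, so cyclic triples = 84 − 64 = 20.

20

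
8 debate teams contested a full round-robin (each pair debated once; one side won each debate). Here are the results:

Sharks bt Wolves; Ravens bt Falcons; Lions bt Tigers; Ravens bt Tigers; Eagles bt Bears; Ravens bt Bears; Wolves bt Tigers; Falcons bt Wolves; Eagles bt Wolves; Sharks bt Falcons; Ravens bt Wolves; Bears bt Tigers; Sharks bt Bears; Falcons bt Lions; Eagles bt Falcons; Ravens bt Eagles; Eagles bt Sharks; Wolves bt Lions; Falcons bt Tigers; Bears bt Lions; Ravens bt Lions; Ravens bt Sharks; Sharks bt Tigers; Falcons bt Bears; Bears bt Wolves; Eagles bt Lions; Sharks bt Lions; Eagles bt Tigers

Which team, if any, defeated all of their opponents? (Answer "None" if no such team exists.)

Ravens has 7 wins out of 7 opponents — a perfect record.

Ravens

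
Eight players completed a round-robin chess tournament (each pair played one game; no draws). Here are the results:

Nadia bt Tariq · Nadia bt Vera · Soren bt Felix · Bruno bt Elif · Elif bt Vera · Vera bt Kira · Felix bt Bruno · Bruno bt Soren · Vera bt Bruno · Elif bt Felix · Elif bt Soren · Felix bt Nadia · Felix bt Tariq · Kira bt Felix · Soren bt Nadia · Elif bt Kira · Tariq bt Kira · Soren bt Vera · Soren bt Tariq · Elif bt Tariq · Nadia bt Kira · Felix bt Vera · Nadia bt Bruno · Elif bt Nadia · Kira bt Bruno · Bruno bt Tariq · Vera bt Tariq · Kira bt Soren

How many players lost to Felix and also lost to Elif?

3

Felix beat: Bruno, Tariq, Nadia, Vera.
Elif beat: Kira, Soren, Felix, Tariq, Nadia, Vera.
Both beat: Tariq, Nadia, Vera — 3.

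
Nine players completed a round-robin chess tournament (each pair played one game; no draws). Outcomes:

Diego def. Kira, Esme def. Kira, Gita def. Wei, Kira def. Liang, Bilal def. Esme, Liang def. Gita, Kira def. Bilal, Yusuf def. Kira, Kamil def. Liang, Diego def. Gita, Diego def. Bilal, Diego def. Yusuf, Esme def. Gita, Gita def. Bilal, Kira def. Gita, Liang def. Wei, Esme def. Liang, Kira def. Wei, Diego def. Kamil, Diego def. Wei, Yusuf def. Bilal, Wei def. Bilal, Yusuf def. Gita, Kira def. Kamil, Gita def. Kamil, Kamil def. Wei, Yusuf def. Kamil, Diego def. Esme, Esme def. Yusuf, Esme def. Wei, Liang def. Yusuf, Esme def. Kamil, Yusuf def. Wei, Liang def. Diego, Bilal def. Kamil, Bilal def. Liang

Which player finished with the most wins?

Diego

Win totals: Bilal 3, Wei 1, Diego 7, Kamil 2, Gita 3, Kira 5, Yusuf 5, Esme 6, Liang 4.
Diego leads with 7 wins (next highest: 6).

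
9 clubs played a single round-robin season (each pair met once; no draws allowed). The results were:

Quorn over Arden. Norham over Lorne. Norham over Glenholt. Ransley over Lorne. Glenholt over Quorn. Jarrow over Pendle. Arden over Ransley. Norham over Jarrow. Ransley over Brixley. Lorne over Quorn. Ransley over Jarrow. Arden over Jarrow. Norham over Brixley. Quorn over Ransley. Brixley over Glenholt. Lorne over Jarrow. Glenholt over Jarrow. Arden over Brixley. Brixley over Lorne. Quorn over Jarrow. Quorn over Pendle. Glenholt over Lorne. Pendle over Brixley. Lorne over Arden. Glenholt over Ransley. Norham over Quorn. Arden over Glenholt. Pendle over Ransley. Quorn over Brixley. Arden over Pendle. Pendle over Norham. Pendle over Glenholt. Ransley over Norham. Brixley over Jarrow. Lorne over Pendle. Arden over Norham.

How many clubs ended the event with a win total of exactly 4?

Win totals: Jarrow 1, Norham 5, Ransley 4, Lorne 4, Glenholt 4, Quorn 5, Brixley 3, Pendle 4, Arden 6.
Exactly 4: Ransley, Lorne, Glenholt, Pendle — 4 clubs.

4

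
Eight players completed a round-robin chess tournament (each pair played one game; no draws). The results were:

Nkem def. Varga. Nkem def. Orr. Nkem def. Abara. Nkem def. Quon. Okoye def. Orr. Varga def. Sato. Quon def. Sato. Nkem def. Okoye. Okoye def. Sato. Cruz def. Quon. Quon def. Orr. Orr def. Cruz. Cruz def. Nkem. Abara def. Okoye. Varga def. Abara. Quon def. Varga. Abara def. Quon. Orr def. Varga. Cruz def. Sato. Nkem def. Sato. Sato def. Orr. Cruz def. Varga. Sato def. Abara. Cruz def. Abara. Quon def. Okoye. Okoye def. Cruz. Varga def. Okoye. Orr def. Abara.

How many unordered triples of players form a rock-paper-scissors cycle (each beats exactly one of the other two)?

14

Win totals: Nkem 6, Okoye 3, Orr 3, Abara 2, Cruz 5, Varga 3, Sato 2, Quon 4.
A player with w wins dominates both others in C(w,2) triples; summing gives 15 + 3 + 3 + 1 + 10 + 3 + 1 + 6 = 42 transitive triples.
Total triples C(8,3) = 56, so cyclic triples = 56 − 42 = 14.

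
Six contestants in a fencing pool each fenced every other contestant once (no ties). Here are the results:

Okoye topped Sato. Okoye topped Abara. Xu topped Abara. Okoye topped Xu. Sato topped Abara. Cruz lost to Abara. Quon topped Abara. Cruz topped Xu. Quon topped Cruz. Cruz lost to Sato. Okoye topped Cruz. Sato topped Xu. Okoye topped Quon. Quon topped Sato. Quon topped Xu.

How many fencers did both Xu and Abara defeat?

0

Xu beat: Abara.
Abara beat: Cruz.
No one was beaten by both.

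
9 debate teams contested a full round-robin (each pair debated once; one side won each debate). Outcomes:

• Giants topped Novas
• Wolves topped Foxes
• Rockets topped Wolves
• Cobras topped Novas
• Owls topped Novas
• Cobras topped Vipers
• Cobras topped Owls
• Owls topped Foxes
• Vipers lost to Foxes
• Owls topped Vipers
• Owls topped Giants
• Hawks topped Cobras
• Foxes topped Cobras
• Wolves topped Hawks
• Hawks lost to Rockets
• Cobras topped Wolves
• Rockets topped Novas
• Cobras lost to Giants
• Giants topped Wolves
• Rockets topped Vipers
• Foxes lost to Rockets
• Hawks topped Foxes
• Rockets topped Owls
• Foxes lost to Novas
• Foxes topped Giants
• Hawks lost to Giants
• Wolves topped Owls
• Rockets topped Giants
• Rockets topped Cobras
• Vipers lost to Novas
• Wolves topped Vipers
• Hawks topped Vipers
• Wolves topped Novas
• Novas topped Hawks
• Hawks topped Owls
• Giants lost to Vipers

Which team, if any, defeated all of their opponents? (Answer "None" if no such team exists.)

Rockets has 8 wins out of 8 opponents — a perfect record.

Rockets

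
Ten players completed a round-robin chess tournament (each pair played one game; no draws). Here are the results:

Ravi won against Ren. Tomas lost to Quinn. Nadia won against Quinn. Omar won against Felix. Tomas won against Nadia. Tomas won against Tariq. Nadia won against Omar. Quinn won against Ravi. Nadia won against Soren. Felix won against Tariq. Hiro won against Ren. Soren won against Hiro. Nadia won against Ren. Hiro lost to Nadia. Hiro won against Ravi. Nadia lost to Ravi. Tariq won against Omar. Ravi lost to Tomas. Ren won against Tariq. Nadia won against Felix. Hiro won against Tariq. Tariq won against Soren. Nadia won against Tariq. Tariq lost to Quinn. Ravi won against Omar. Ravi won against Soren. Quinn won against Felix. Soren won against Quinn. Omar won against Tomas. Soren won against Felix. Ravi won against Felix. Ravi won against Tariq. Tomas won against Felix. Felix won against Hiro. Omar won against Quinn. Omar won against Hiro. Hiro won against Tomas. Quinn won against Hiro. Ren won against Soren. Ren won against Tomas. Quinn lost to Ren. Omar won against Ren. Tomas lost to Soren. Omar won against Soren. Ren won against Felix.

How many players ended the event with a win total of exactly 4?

Win totals: Quinn 5, Ren 5, Tariq 2, Tomas 4, Hiro 4, Soren 4, Ravi 6, Nadia 7, Omar 6, Felix 2.
Exactly 4: Tomas, Hiro, Soren — 3 players.

3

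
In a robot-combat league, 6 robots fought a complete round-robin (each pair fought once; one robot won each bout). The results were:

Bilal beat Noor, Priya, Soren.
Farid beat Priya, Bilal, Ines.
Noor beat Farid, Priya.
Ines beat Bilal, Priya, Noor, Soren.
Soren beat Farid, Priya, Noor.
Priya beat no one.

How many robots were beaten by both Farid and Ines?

Farid beat: Priya, Ines, Bilal.
Ines beat: Priya, Noor, Soren, Bilal.
Both beat: Priya, Bilal — 2.

2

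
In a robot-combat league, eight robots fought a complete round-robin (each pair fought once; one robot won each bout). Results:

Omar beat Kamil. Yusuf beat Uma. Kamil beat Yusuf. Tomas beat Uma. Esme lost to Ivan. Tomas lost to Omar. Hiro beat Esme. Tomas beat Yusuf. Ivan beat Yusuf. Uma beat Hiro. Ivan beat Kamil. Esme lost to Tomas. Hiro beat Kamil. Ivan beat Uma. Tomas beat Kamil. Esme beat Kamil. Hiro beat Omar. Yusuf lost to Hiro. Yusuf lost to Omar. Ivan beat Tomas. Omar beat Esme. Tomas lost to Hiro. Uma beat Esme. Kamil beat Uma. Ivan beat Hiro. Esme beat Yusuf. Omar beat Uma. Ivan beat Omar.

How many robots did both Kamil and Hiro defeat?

1

Kamil beat: Uma, Yusuf.
Hiro beat: Kamil, Yusuf, Omar, Tomas, Esme.
Both beat: Yusuf — 1.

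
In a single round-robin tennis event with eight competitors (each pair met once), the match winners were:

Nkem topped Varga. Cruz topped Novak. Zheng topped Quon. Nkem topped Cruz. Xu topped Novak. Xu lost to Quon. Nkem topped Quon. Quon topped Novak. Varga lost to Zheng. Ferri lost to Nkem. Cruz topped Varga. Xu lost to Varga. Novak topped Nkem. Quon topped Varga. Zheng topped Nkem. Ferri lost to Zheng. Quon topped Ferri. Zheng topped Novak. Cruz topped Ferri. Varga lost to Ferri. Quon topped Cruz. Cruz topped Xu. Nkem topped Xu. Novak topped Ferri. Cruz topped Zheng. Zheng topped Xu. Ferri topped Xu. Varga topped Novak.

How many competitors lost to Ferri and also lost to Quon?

2

Ferri beat: Varga, Xu.
Quon beat: Novak, Ferri, Cruz, Varga, Xu.
Both beat: Varga, Xu — 2.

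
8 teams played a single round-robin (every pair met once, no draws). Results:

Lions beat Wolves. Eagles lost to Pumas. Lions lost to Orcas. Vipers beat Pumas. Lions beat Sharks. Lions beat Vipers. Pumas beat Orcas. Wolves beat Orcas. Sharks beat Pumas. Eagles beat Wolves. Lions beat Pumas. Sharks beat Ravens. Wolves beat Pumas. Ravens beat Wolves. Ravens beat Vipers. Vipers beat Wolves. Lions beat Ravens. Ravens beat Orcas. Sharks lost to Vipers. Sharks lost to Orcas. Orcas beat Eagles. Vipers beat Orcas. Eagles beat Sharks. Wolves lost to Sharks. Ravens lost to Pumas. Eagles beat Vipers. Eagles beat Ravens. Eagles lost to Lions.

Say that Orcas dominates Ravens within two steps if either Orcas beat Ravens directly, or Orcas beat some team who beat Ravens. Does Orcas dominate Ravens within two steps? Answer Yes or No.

Yes

Orcas did not beat Ravens directly.
Orcas beat Eagles, Lions, Sharks. Of those, Eagles beat Ravens.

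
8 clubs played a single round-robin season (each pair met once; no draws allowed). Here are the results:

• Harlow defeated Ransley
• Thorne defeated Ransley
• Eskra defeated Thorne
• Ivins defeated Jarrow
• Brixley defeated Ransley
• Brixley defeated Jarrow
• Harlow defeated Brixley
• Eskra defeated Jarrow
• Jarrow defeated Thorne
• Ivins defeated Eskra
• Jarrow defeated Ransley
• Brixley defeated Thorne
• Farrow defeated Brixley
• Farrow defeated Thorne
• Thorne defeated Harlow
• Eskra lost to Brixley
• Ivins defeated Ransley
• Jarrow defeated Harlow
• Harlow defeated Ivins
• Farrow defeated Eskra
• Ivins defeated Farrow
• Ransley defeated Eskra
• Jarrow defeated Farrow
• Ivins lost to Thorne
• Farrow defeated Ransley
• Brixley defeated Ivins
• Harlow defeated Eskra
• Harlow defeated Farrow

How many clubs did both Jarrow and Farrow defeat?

Jarrow beat: Harlow, Ransley, Thorne, Farrow.
Farrow beat: Ransley, Thorne, Brixley, Eskra.
Both beat: Ransley, Thorne — 2.

2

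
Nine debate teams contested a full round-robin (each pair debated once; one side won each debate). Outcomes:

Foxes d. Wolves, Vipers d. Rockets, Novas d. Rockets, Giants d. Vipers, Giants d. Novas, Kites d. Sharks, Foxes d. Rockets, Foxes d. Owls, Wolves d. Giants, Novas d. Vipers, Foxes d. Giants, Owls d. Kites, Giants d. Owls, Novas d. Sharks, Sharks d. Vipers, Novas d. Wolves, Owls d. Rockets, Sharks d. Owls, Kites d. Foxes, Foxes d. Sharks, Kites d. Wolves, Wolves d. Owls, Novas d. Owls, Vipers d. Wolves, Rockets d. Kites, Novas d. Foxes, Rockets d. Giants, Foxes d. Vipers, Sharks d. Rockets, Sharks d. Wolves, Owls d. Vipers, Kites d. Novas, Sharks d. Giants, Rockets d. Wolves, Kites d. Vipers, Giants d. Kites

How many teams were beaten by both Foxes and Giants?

Foxes beat: Rockets, Owls, Giants, Sharks, Wolves, Vipers.
Giants beat: Novas, Owls, Kites, Vipers.
Both beat: Owls, Vipers — 2.

2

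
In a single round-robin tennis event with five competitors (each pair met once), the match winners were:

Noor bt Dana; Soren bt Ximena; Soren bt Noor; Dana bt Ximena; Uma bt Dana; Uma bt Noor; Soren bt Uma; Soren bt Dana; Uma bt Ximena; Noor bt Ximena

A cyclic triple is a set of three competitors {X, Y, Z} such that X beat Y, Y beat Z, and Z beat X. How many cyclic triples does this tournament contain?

0

Win totals: Ximena 0, Dana 1, Noor 2, Soren 4, Uma 3.
A competitor with w wins dominates both others in C(w,2) triples; summing gives 0 + 0 + 1 + 6 + 3 = 10 transitive triples.
Total triples C(5,3) = 10, so cyclic triples = 10 − 10 = 0.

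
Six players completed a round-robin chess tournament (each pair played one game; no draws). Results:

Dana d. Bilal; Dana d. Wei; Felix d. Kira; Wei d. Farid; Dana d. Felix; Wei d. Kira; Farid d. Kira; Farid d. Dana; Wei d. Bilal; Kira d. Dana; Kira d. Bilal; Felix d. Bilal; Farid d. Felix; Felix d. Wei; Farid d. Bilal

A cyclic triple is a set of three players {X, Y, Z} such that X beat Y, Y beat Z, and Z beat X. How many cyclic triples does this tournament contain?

4

Of the C(6,3) = 20 triples, the cyclic ones are: {Wei, Dana, Farid}; {Wei, Dana, Kira}; {Wei, Felix, Farid}; {Dana, Felix, Kira}.
That is 4.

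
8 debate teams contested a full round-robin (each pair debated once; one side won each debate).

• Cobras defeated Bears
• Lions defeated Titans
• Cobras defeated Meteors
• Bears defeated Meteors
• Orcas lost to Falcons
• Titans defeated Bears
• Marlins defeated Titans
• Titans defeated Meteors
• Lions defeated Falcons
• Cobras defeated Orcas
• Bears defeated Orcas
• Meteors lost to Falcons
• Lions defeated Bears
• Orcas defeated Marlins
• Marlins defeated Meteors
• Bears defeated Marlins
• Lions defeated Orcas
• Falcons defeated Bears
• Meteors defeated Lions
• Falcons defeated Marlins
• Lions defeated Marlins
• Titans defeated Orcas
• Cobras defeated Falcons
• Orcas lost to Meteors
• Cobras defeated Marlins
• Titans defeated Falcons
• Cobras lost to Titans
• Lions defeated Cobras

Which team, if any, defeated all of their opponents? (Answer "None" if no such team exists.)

None

Highest win total is Lions with 6 (out of 7 possible).
Lions lost to Meteors, so no team went undefeated.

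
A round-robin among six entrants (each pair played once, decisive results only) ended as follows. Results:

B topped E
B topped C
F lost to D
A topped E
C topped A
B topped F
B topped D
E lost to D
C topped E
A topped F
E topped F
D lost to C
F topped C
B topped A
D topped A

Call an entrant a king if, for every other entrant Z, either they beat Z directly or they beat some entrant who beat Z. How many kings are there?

1

A cannot reach B, D in two steps.
B reaches everyone (king).
C cannot reach B in two steps.
D cannot reach B in two steps.
E cannot reach A, B, D in two steps.
F cannot reach B in two steps.
Kings: B — 1.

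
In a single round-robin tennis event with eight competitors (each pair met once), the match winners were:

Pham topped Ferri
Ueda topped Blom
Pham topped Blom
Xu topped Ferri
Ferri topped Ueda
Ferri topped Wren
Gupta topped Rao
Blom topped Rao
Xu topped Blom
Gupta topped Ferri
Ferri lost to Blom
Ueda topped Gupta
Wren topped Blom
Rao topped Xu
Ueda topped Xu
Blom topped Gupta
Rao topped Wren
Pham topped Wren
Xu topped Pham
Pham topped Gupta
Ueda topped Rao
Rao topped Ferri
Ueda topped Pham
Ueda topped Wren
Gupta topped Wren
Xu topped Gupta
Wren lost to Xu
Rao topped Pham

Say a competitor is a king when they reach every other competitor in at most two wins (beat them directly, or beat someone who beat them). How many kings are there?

Pham cannot reach Xu in two steps.
Ferri reaches everyone (king).
Ueda reaches everyone (king).
Rao reaches everyone (king).
Xu reaches everyone (king).
Blom reaches everyone (king).
Wren cannot reach Pham, Ueda, Xu in two steps.
Gupta reaches everyone (king).
Kings: Ferri, Ueda, Rao, Xu, Blom, Gupta — 6.

6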